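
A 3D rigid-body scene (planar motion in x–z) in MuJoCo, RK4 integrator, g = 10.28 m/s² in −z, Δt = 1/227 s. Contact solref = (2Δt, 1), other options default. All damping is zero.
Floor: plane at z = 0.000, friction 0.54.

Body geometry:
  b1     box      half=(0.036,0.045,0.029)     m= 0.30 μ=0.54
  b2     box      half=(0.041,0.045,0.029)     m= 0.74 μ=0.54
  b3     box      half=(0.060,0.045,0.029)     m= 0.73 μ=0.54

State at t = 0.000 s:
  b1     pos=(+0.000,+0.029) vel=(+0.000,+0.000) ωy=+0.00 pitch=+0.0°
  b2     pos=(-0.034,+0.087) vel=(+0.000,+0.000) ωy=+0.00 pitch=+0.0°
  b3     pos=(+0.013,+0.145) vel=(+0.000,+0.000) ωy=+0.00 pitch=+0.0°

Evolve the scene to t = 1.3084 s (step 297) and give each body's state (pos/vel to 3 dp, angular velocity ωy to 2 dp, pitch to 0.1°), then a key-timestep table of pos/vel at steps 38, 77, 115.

State at t = 1.3084 s:
  b1     pos=(-0.001,+0.029) vel=(+0.000,+0.000) ωy=+0.00 pitch=+0.0°
  b2     pos=(-0.034,+0.087) vel=(+0.000,+0.000) ωy=+0.00 pitch=-0.1°
  b3     pos=(+0.187,+0.029) vel=(+0.000,+0.000) ωy=+0.00 pitch=+180.0°

Key-timestep trajectory:
   step    t(s)  b1.x    b1.z    b1.vx   b1.vz   b2.x    b2.z    b2.vx   b2.vz   b3.x    b3.z    b3.vx   b3.vz 
     38  0.1674   +0.000  +0.029  +0.000  +0.000   -0.034  +0.087  -0.001  +0.000   +0.026  +0.139  +0.172  -0.136
     77  0.3392   -0.001  +0.029  +0.000  +0.000   -0.034  +0.087  +0.000  +0.000   +0.089  +0.062  +0.533  -0.077
    115  0.5066   -0.001  +0.029  +0.000  +0.000   -0.034  +0.087  +0.000  +0.000   +0.146  +0.063  +0.365  -0.119


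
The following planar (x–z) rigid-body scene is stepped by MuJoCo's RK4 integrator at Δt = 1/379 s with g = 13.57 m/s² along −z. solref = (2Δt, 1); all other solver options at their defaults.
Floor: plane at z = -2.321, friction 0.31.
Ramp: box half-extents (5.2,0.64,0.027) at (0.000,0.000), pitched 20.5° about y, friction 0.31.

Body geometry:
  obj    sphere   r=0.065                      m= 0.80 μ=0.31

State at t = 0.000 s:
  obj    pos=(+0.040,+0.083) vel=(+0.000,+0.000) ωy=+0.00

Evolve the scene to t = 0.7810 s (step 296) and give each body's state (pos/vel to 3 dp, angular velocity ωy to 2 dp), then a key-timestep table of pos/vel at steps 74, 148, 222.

State at t = 0.7810 s:
  obj    pos=(+1.010,-0.279) vel=(+2.483,-0.928) ωy=+40.78

Key-timestep trajectory:
   step    t(s)  obj.x    obj.z    obj.vx   obj.vz 
     74  0.1953   +0.101  +0.061  +0.621  -0.232
    148  0.3905   +0.283  -0.007  +1.242  -0.464
    222  0.5858   +0.586  -0.121  +1.862  -0.696


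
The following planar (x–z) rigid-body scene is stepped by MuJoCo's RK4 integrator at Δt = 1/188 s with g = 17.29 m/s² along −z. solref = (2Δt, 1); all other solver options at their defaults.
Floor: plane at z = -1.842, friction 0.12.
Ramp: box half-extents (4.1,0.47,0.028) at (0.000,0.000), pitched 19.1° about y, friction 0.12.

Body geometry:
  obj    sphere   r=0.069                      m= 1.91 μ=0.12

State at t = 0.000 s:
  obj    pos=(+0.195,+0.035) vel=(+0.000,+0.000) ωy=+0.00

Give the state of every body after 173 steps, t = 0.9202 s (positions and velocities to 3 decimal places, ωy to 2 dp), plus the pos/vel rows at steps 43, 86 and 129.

State at t = 0.9202 s:
  obj    pos=(+1.812,-0.525) vel=(+3.514,-1.217) ωy=+53.88

Key-timestep trajectory:
   step    t(s)  obj.x    obj.z    obj.vx   obj.vz 
     43  0.2287   +0.295  +0.000  +0.874  -0.303
     86  0.4574   +0.595  -0.103  +1.747  -0.605
    129  0.6862   +1.094  -0.276  +2.621  -0.907


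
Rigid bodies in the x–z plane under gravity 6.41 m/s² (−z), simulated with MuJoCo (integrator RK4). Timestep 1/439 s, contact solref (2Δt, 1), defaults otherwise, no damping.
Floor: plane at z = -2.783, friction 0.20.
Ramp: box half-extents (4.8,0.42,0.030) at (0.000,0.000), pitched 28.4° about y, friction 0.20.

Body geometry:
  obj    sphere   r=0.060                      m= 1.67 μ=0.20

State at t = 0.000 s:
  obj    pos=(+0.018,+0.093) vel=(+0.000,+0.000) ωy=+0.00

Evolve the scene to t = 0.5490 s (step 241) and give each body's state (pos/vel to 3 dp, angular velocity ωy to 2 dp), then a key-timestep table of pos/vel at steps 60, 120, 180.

State at t = 0.5490 s:
  obj    pos=(+0.307,-0.063) vel=(+1.052,-0.569) ωy=+19.92

Key-timestep trajectory:
   step    t(s)  obj.x    obj.z    obj.vx   obj.vz 
     60  0.1367   +0.036  +0.083  +0.262  -0.142
    120  0.2733   +0.089  +0.054  +0.524  -0.283
    180  0.4100   +0.179  +0.006  +0.786  -0.425


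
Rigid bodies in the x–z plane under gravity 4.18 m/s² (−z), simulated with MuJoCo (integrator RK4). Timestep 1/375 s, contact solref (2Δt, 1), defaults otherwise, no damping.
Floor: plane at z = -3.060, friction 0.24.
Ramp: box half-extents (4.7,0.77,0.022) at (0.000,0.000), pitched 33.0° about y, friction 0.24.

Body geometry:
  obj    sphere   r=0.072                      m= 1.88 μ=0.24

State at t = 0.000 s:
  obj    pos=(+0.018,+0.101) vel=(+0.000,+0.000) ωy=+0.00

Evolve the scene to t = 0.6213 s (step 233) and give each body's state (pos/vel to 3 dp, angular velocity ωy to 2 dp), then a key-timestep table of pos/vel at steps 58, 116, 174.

State at t = 0.6213 s:
  obj    pos=(+0.281,-0.070) vel=(+0.847,-0.550) ωy=+14.03

Key-timestep trajectory:
   step    t(s)  obj.x    obj.z    obj.vx   obj.vz 
     58  0.1547   +0.034  +0.090  +0.211  -0.137
    116  0.3093   +0.083  +0.058  +0.422  -0.274
    174  0.4640   +0.165  +0.005  +0.633  -0.411


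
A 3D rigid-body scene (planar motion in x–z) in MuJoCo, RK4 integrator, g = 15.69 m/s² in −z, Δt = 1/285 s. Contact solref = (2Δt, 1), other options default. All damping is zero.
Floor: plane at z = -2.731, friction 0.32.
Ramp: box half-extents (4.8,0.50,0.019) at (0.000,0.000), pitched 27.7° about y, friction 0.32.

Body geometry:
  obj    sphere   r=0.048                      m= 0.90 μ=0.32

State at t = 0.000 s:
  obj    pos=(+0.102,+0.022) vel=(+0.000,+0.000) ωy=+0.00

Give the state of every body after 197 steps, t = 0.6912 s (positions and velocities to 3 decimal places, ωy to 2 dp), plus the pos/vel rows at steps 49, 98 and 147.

State at t = 0.6912 s:
  obj    pos=(+1.204,-0.556) vel=(+3.188,-1.674) ωy=+75.01

Key-timestep trajectory:
   step    t(s)  obj.x    obj.z    obj.vx   obj.vz 
     49  0.1719   +0.170  -0.014  +0.793  -0.416
     98  0.3439   +0.375  -0.121  +1.586  -0.833
    147  0.5158   +0.716  -0.300  +2.379  -1.249


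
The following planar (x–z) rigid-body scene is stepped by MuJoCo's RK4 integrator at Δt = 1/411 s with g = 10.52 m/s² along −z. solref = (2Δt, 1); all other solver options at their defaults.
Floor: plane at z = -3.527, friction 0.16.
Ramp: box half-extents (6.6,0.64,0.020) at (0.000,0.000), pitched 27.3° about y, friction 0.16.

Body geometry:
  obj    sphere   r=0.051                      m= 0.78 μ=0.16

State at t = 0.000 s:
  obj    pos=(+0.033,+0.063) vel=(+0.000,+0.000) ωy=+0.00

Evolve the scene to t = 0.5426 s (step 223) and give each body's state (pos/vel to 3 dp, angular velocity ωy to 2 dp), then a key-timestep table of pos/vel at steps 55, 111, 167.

State at t = 0.5426 s:
  obj    pos=(+0.484,-0.170) vel=(+1.662,-0.858) ωy=+36.66

Key-timestep trajectory:
   step    t(s)  obj.x    obj.z    obj.vx   obj.vz 
     55  0.1338   +0.060  +0.049  +0.410  -0.212
    111  0.2701   +0.145  +0.005  +0.827  -0.427
    167  0.4063   +0.286  -0.068  +1.245  -0.642


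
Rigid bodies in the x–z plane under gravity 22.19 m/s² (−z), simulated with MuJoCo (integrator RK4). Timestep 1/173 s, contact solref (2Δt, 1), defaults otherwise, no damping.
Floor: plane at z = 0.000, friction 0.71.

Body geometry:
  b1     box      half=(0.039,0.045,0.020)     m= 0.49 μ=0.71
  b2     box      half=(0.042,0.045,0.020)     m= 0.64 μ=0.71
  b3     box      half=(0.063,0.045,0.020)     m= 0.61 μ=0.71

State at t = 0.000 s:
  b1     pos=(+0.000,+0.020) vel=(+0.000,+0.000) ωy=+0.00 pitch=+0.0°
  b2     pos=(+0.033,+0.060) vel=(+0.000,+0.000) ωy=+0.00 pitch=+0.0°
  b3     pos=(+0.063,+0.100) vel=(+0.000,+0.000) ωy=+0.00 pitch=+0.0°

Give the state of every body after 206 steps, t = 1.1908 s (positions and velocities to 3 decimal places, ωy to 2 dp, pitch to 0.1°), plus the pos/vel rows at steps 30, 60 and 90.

State at t = 1.1908 s:
  b1     pos=(+0.000,+0.020) vel=(+0.000,+0.000) ωy=+0.00 pitch=+0.0°
  b2     pos=(+0.074,+0.042) vel=(+0.000,+0.000) ωy=+0.00 pitch=+90.0°
  b3     pos=(+0.236,+0.020) vel=(+0.000,+0.000) ωy=+0.00 pitch=+180.0°

Key-timestep trajectory:
   step    t(s)  b1.x    b1.z    b1.vx   b1.vz   b2.x    b2.z    b2.vx   b2.vz   b3.x    b3.z    b3.vx   b3.vz 
     30  0.1734   +0.000  +0.020  -0.001  +0.001   +0.059  +0.045  +0.296  -0.413   +0.109  +0.062  +0.168  +0.155
     60  0.3468   +0.000  +0.020  +0.000  +0.000   +0.074  +0.042  -0.006  +0.004   +0.157  +0.064  +0.222  +0.081
     90  0.5202   +0.000  +0.020  +0.000  +0.000   +0.074  +0.042  +0.000  +0.000   +0.193  +0.061  +0.409  -0.158


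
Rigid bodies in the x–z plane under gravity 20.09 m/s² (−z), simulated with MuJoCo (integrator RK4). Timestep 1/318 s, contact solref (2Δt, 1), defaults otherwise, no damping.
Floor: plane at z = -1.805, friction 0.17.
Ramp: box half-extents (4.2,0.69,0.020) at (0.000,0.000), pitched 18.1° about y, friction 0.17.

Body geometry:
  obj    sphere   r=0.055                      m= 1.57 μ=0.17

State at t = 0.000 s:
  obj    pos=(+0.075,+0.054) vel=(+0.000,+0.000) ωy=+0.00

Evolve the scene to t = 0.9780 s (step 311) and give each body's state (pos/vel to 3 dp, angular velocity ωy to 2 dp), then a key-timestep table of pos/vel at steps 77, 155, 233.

State at t = 0.9780 s:
  obj    pos=(+2.102,-0.608) vel=(+4.144,-1.355) ωy=+79.26

Key-timestep trajectory:
   step    t(s)  obj.x    obj.z    obj.vx   obj.vz 
     77  0.2421   +0.199  +0.014  +1.026  -0.335
    155  0.4874   +0.579  -0.110  +2.066  -0.675
    233  0.7327   +1.213  -0.317  +3.105  -1.015


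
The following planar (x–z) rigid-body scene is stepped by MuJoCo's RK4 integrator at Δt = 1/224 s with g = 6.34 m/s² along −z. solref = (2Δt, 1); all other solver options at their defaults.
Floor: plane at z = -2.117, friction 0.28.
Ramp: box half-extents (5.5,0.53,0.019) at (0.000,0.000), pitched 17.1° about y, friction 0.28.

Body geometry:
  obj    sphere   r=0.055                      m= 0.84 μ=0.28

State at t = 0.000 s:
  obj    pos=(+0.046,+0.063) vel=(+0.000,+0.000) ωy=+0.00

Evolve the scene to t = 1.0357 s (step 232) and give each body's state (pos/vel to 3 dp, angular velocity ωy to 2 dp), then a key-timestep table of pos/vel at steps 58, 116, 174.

State at t = 1.0357 s:
  obj    pos=(+0.729,-0.147) vel=(+1.318,-0.406) ωy=+25.07

Key-timestep trajectory:
   step    t(s)  obj.x    obj.z    obj.vx   obj.vz 
     58  0.2589   +0.089  +0.050  +0.330  -0.101
    116  0.5179   +0.217  +0.011  +0.659  -0.203
    174  0.7768   +0.430  -0.055  +0.989  -0.304


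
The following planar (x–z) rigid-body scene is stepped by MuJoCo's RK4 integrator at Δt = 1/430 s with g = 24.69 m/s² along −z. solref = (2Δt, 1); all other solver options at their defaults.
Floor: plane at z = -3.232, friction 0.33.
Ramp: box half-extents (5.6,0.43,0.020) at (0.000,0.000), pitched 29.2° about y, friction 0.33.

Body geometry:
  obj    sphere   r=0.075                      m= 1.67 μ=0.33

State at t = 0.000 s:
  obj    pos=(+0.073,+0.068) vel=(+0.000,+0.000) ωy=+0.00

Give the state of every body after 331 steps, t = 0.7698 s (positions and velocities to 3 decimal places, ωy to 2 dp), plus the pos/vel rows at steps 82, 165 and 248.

State at t = 0.7698 s:
  obj    pos=(+2.298,-1.176) vel=(+5.781,-3.231) ωy=+88.30

Key-timestep trajectory:
   step    t(s)  obj.x    obj.z    obj.vx   obj.vz 
     82  0.1907   +0.210  -0.008  +1.432  -0.801
    165  0.3837   +0.626  -0.241  +2.882  -1.611
    248  0.5767   +1.322  -0.630  +4.332  -2.421


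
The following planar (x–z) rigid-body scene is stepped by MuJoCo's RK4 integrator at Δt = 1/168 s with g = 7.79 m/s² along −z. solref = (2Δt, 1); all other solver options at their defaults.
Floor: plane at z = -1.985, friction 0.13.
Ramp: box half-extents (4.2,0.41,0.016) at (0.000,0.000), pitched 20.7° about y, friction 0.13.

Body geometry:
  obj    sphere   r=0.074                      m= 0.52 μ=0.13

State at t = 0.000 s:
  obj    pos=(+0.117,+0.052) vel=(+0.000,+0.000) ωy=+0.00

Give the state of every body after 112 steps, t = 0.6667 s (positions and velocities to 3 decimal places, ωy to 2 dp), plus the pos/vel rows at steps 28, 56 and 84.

State at t = 0.6667 s:
  obj    pos=(+0.526,-0.103) vel=(+1.227,-0.464) ωy=+17.71

Key-timestep trajectory:
   step    t(s)  obj.x    obj.z    obj.vx   obj.vz 
     28  0.1667   +0.143  +0.042  +0.307  -0.116
     56  0.3333   +0.219  +0.013  +0.614  -0.232
     84  0.5000   +0.347  -0.035  +0.920  -0.348


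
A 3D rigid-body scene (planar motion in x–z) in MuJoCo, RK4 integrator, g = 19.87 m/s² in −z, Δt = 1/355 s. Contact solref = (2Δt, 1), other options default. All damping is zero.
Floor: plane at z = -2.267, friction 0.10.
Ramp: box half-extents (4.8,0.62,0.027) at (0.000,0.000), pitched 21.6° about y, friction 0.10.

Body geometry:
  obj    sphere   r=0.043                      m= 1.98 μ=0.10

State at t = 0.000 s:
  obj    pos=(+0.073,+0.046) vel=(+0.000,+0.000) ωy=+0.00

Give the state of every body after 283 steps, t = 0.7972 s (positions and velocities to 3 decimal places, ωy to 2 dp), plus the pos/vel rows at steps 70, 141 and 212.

State at t = 0.7972 s:
  obj    pos=(+1.689,-0.594) vel=(+4.056,-1.598) ωy=+85.56

Key-timestep trajectory:
   step    t(s)  obj.x    obj.z    obj.vx   obj.vz 
     70  0.1972   +0.172  +0.007  +1.005  -0.393
    141  0.3972   +0.475  -0.113  +2.019  -0.805
    212  0.5972   +0.980  -0.313  +3.039  -1.194


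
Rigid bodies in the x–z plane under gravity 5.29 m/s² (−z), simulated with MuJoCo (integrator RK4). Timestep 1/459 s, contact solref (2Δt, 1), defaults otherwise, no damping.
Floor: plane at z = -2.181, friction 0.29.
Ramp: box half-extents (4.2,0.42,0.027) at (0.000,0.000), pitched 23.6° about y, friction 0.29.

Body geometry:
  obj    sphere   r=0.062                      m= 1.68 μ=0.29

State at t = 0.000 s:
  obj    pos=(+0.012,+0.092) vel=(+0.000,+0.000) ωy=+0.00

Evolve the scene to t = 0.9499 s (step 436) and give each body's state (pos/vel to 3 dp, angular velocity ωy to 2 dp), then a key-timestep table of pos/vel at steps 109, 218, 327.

State at t = 0.9499 s:
  obj    pos=(+0.637,-0.181) vel=(+1.317,-0.575) ωy=+23.17

Key-timestep trajectory:
   step    t(s)  obj.x    obj.z    obj.vx   obj.vz 
    109  0.2375   +0.051  +0.075  +0.329  -0.144
    218  0.4749   +0.168  +0.024  +0.658  -0.288
    327  0.7124   +0.364  -0.062  +0.988  -0.431


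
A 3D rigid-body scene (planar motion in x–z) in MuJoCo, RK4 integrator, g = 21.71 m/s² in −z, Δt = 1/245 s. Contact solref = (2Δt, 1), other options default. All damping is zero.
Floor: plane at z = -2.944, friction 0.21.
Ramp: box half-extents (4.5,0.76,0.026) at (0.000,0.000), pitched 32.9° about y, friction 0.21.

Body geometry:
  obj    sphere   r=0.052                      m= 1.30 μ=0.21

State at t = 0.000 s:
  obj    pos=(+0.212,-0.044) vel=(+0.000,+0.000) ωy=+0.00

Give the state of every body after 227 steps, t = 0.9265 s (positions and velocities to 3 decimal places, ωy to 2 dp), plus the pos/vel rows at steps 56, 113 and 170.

State at t = 0.9265 s:
  obj    pos=(+3.248,-2.008) vel=(+6.553,-4.239) ωy=+150.04

Key-timestep trajectory:
   step    t(s)  obj.x    obj.z    obj.vx   obj.vz 
     56  0.2286   +0.397  -0.164  +1.617  -1.046
    113  0.4612   +0.964  -0.531  +3.262  -2.111
    170  0.6939   +1.915  -1.146  +4.908  -3.175


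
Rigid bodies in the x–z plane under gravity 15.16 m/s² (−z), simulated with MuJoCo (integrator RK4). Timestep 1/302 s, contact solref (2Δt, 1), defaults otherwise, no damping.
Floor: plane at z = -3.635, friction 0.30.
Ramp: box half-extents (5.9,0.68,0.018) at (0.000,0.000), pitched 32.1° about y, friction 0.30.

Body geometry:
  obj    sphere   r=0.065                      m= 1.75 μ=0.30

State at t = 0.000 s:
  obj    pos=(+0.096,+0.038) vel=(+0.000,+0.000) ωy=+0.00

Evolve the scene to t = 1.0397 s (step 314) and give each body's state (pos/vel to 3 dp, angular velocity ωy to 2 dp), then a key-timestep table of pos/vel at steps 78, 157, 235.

State at t = 1.0397 s:
  obj    pos=(+2.731,-1.615) vel=(+5.068,-3.179) ωy=+92.03

Key-timestep trajectory:
   step    t(s)  obj.x    obj.z    obj.vx   obj.vz 
     78  0.2583   +0.259  -0.064  +1.259  -0.790
    157  0.5199   +0.755  -0.375  +2.534  -1.590
    235  0.7781   +1.572  -0.888  +3.793  -2.380


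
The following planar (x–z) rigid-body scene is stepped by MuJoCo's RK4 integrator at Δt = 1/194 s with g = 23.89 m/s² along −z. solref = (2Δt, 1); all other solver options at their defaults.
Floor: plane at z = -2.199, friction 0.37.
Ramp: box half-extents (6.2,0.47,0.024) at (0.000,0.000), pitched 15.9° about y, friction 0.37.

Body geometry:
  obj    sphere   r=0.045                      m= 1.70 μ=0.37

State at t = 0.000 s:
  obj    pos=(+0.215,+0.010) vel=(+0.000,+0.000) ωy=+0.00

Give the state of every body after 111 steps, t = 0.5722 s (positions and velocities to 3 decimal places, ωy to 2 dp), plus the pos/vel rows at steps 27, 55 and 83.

State at t = 0.5722 s:
  obj    pos=(+0.951,-0.199) vel=(+2.572,-0.733) ωy=+59.42

Key-timestep trajectory:
   step    t(s)  obj.x    obj.z    obj.vx   obj.vz 
     27  0.1392   +0.259  -0.002  +0.626  -0.178
     55  0.2835   +0.396  -0.041  +1.275  -0.363
     83  0.4278   +0.627  -0.107  +1.923  -0.548


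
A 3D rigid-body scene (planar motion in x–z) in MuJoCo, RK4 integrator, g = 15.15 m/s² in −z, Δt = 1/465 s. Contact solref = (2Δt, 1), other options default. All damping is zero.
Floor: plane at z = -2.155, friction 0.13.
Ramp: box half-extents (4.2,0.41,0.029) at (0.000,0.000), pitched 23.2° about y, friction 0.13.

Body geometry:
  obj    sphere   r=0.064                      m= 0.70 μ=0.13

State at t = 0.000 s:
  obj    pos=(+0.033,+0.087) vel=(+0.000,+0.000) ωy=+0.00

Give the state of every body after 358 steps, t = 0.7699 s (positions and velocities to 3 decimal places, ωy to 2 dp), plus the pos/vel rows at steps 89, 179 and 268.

State at t = 0.7699 s:
  obj    pos=(+1.194,-0.411) vel=(+3.017,-1.293) ωy=+51.27

Key-timestep trajectory:
   step    t(s)  obj.x    obj.z    obj.vx   obj.vz 
     89  0.1914   +0.105  +0.056  +0.750  -0.322
    179  0.3849   +0.323  -0.037  +1.509  -0.647
    268  0.5763   +0.684  -0.192  +2.258  -0.968


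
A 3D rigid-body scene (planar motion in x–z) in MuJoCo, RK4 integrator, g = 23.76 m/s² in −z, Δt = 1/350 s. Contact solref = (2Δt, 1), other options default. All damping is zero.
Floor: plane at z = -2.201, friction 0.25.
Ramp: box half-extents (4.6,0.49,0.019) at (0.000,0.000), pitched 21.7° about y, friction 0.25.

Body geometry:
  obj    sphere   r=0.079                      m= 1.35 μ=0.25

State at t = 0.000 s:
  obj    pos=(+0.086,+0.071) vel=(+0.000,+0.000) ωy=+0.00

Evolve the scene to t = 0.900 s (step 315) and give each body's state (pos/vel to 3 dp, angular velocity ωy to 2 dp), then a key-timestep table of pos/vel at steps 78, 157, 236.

State at t = 0.900 s:
  obj    pos=(+2.448,-0.869) vel=(+5.248,-2.088) ωy=+71.48

Key-timestep trajectory:
   step    t(s)  obj.x    obj.z    obj.vx   obj.vz 
     78  0.2229   +0.231  +0.014  +1.300  -0.517
    157  0.4486   +0.673  -0.162  +2.616  -1.041
    236  0.6743   +1.412  -0.456  +3.932  -1.565


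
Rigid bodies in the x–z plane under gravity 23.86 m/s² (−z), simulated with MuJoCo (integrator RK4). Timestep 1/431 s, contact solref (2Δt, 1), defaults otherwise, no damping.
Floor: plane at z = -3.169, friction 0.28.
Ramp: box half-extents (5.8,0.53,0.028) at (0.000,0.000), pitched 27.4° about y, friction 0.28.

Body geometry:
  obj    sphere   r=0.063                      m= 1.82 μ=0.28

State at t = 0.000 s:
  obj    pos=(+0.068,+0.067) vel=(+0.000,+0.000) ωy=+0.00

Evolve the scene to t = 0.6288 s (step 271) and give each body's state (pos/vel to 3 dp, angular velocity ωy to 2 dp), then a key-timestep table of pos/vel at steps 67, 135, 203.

State at t = 0.6288 s:
  obj    pos=(+1.445,-0.646) vel=(+4.378,-2.270) ωy=+78.27

Key-timestep trajectory:
   step    t(s)  obj.x    obj.z    obj.vx   obj.vz 
     67  0.1555   +0.152  +0.024  +1.083  -0.561
    135  0.3132   +0.410  -0.110  +2.181  -1.131
    203  0.4710   +0.841  -0.333  +3.280  -1.700


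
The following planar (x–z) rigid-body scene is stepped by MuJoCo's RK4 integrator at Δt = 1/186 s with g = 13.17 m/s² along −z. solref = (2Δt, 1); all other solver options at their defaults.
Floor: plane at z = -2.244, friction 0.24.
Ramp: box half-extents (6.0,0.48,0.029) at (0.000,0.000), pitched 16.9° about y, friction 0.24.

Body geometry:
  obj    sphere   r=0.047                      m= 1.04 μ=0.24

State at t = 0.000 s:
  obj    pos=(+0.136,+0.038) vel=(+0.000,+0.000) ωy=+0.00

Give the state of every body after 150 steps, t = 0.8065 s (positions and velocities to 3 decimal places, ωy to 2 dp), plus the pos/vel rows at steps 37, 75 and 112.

State at t = 0.8065 s:
  obj    pos=(+0.987,-0.220) vel=(+2.110,-0.641) ωy=+46.91

Key-timestep trajectory:
   step    t(s)  obj.x    obj.z    obj.vx   obj.vz 
     37  0.1989   +0.188  +0.022  +0.521  -0.158
     75  0.4032   +0.349  -0.027  +1.055  -0.321
    112  0.6022   +0.610  -0.106  +1.576  -0.479


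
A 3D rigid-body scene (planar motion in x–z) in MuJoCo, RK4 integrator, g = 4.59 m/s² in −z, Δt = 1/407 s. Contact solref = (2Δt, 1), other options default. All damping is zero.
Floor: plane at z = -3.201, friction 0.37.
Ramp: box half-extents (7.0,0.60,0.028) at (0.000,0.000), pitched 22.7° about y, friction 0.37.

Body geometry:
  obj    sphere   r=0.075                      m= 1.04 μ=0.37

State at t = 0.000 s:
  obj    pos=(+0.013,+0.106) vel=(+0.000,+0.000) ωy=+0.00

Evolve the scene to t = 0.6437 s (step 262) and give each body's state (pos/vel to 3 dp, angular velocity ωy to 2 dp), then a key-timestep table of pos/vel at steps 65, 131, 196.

State at t = 0.6437 s:
  obj    pos=(+0.255,+0.005) vel=(+0.751,-0.314) ωy=+10.86

Key-timestep trajectory:
   step    t(s)  obj.x    obj.z    obj.vx   obj.vz 
     65  0.1597   +0.028  +0.100  +0.186  -0.078
    131  0.3219   +0.074  +0.081  +0.376  -0.157
    196  0.4816   +0.148  +0.050  +0.562  -0.235


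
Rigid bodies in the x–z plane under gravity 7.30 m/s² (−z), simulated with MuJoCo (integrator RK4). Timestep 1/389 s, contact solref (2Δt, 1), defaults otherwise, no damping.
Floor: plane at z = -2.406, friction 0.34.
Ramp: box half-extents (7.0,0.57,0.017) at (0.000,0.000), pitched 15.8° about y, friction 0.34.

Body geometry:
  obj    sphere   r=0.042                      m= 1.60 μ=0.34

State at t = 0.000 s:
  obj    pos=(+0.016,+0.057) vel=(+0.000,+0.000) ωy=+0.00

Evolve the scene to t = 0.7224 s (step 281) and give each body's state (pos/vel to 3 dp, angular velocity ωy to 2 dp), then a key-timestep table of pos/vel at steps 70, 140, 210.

State at t = 0.7224 s:
  obj    pos=(+0.372,-0.044) vel=(+0.987,-0.279) ωy=+24.42

Key-timestep trajectory:
   step    t(s)  obj.x    obj.z    obj.vx   obj.vz 
     70  0.1799   +0.038  +0.051  +0.246  -0.070
    140  0.3599   +0.104  +0.032  +0.492  -0.139
    210  0.5398   +0.215  +0.000  +0.738  -0.209


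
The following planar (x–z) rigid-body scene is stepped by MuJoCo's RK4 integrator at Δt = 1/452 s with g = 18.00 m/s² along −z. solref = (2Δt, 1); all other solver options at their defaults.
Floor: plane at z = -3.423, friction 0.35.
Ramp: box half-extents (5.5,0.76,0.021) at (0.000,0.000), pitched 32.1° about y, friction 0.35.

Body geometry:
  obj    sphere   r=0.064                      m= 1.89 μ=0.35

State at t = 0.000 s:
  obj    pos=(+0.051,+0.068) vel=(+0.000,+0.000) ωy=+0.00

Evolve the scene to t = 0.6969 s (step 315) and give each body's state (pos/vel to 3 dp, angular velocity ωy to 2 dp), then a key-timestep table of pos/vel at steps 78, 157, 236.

State at t = 0.6969 s:
  obj    pos=(+1.457,-0.813) vel=(+4.034,-2.530) ωy=+74.39

Key-timestep trajectory:
   step    t(s)  obj.x    obj.z    obj.vx   obj.vz 
     78  0.1726   +0.137  +0.014  +0.999  -0.627
    157  0.3473   +0.400  -0.151  +2.010  -1.261
    236  0.5221   +0.840  -0.427  +3.022  -1.896


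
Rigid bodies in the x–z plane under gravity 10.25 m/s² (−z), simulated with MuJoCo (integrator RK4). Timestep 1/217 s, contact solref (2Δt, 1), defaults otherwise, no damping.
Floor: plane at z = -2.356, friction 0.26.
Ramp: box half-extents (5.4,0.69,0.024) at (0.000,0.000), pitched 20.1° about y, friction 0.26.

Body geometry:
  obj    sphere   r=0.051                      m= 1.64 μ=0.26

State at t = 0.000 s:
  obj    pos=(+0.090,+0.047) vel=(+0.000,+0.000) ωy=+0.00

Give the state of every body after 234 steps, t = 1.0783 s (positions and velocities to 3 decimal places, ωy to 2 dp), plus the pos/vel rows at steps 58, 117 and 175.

State at t = 1.0783 s:
  obj    pos=(+1.464,-0.456) vel=(+2.548,-0.932) ωy=+53.19

Key-timestep trajectory:
   step    t(s)  obj.x    obj.z    obj.vx   obj.vz 
     58  0.2673   +0.174  +0.016  +0.632  -0.231
    117  0.5392   +0.433  -0.079  +1.274  -0.466
    175  0.8065   +0.858  -0.234  +1.906  -0.697


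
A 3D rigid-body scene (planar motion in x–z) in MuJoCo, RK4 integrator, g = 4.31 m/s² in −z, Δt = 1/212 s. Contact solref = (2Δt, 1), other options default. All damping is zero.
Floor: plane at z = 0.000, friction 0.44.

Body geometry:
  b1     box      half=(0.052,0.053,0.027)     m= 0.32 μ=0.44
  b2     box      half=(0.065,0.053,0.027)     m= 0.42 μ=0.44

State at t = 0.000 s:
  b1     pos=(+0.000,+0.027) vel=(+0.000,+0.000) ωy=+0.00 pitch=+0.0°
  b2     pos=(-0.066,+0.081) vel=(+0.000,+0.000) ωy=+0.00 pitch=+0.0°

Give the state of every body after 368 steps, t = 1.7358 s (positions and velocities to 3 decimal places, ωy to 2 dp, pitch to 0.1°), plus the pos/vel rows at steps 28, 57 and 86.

State at t = 1.7358 s:
  b1     pos=(+0.001,+0.027) vel=(+0.000,+0.000) ωy=+0.00 pitch=+0.0°
  b2     pos=(-0.080,+0.064) vel=(+0.000,+0.000) ωy=+0.00 pitch=-42.6°

Key-timestep trajectory:
   step    t(s)  b1.x    b1.z    b1.vx   b1.vz   b2.x    b2.z    b2.vx   b2.vz 
     28  0.1321   +0.000  +0.027  +0.000  +0.000   -0.071  +0.077  -0.083  -0.066
     57  0.2689   +0.000  +0.027  +0.000  +0.000   -0.084  +0.065  -0.064  +0.048
     86  0.4057   +0.000  +0.027  +0.000  +0.000   -0.084  +0.065  +0.071  -0.027


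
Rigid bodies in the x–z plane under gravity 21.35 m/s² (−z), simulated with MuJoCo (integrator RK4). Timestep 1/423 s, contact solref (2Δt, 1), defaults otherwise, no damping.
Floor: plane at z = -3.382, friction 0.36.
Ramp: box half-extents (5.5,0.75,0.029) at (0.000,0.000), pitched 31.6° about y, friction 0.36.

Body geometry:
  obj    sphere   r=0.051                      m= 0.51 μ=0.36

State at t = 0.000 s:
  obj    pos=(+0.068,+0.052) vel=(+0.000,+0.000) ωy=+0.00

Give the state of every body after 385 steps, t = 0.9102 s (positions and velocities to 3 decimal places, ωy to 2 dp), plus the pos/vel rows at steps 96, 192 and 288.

State at t = 0.9102 s:
  obj    pos=(+2.887,-1.682) vel=(+6.195,-3.811) ωy=+142.60

Key-timestep trajectory:
   step    t(s)  obj.x    obj.z    obj.vx   obj.vz 
     96  0.2270   +0.243  -0.056  +1.545  -0.950
    192  0.4539   +0.769  -0.379  +3.089  -1.901
    288  0.6809   +1.646  -0.918  +4.634  -2.851


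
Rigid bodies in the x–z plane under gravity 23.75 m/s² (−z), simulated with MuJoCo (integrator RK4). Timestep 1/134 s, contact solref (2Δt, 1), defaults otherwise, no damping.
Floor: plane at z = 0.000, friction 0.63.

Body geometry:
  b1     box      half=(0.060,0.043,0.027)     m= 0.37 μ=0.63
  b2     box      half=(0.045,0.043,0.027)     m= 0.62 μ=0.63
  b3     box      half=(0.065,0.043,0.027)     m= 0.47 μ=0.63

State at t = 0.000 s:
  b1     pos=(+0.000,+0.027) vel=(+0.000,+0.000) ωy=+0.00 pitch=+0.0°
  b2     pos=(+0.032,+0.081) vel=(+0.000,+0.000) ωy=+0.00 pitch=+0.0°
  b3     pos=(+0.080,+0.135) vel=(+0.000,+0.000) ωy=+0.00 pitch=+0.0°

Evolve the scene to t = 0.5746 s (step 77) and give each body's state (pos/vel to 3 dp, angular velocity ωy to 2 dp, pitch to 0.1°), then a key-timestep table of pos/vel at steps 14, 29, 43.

State at t = 0.5746 s:
  b1     pos=(+0.000,+0.027) vel=(+0.000,+0.000) ωy=+0.00 pitch=+0.0°
  b2     pos=(+0.032,+0.081) vel=(+0.000,+0.000) ωy=+0.00 pitch=+0.1°
  b3     pos=(+0.110,+0.065) vel=(+0.000,+0.000) ωy=+0.00 pitch=+90.0°

Key-timestep trajectory:
   step    t(s)  b1.x    b1.z    b1.vx   b1.vz   b2.x    b2.z    b2.vx   b2.vz   b3.x    b3.z    b3.vx   b3.vz 
     14  0.1045   +0.000  +0.027  -0.001  +0.000   +0.032  +0.081  -0.001  +0.001   +0.086  +0.133  +0.124  -0.036
     29  0.2164   +0.000  +0.027  +0.000  +0.000   +0.032  +0.081  -0.001  +0.001   +0.112  +0.089  +0.299  -1.317
     43  0.3209   +0.000  +0.027  +0.000  +0.000   +0.032  +0.081  +0.000  +0.000   +0.108  +0.065  -0.014  +0.018


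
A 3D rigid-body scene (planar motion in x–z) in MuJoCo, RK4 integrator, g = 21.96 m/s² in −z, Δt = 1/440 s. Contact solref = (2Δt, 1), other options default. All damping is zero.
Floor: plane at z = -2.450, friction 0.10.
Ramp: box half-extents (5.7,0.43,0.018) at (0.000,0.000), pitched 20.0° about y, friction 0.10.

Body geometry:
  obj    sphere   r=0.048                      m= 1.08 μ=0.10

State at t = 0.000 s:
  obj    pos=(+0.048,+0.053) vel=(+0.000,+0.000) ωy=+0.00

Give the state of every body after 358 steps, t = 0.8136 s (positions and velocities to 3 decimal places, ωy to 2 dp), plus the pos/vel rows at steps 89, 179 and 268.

State at t = 0.8136 s:
  obj    pos=(+1.743,-0.564) vel=(+4.162,-1.532) ωy=+87.28

Key-timestep trajectory:
   step    t(s)  obj.x    obj.z    obj.vx   obj.vz 
     89  0.2023   +0.153  +0.015  +1.036  -0.378
    179  0.4068   +0.472  -0.102  +2.085  -0.754
    268  0.6091   +0.998  -0.293  +3.116  -1.146


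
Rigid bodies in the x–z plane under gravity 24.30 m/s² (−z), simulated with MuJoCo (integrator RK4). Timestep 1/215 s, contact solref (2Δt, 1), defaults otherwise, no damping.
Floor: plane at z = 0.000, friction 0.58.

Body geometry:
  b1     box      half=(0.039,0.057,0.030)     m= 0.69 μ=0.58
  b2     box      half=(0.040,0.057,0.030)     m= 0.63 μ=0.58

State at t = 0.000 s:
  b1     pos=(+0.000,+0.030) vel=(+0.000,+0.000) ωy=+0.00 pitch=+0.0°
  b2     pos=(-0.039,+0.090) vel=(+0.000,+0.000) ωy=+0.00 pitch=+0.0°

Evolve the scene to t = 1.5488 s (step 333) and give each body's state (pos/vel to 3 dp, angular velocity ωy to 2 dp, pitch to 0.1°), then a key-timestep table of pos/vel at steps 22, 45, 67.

State at t = 1.5488 s:
  b1     pos=(+0.000,+0.030) vel=(+0.000,+0.000) ωy=+0.00 pitch=+0.0°
  b2     pos=(-0.077,+0.040) vel=(+0.000,+0.000) ωy=+0.00 pitch=-90.0°

Key-timestep trajectory:
   step    t(s)  b1.x    b1.z    b1.vx   b1.vz   b2.x    b2.z    b2.vx   b2.vz 
     22  0.1023   +0.000  +0.030  +0.000  +0.000   -0.040  +0.090  -0.013  +0.000
     45  0.2093   +0.000  +0.030  +0.000  +0.000   -0.044  +0.089  -0.110  -0.020
     67  0.3116   +0.000  +0.030  +0.000  +0.000   -0.072  +0.061  -0.378  -1.006


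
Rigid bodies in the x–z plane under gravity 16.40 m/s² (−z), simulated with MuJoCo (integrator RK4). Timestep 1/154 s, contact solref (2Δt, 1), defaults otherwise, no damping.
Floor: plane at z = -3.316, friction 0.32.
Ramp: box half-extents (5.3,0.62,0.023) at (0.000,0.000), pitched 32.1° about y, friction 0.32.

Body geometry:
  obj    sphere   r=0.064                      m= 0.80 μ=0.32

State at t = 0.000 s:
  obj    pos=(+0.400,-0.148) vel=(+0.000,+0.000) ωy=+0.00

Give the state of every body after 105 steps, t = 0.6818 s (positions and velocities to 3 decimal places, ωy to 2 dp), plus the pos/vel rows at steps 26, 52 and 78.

State at t = 0.6818 s:
  obj    pos=(+1.626,-0.917) vel=(+3.596,-2.256) ωy=+66.29

Key-timestep trajectory:
   step    t(s)  obj.x    obj.z    obj.vx   obj.vz 
     26  0.1688   +0.475  -0.195  +0.891  -0.559
     52  0.3377   +0.701  -0.337  +1.781  -1.117
     78  0.5065   +1.077  -0.573  +2.671  -1.676


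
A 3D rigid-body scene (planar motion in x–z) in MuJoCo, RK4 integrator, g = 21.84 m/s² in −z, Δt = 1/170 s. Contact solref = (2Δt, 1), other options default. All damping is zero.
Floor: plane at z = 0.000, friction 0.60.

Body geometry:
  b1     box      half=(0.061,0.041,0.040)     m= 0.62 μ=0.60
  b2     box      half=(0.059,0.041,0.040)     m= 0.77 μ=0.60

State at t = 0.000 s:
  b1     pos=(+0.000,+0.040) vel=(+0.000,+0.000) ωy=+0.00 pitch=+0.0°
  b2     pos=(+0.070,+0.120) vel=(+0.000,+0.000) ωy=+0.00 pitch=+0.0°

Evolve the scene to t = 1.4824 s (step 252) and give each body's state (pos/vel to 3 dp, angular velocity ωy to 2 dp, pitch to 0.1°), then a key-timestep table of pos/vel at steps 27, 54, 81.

State at t = 1.4824 s:
  b1     pos=(+0.000,+0.040) vel=(+0.000,+0.000) ωy=+0.00 pitch=+0.0°
  b2     pos=(+0.125,+0.059) vel=(+0.000,+0.000) ωy=+0.00 pitch=+90.0°

Key-timestep trajectory:
   step    t(s)  b1.x    b1.z    b1.vx   b1.vz   b2.x    b2.z    b2.vx   b2.vz 
     27  0.1588   +0.000  +0.040  +0.000  +0.000   +0.105  +0.084  +0.403  -1.000
     54  0.3176   +0.000  +0.040  +0.000  +0.000   +0.152  +0.070  -0.005  +0.002
     81  0.4765   +0.000  +0.040  +0.000  +0.000   +0.119  +0.061  -0.006  +0.058


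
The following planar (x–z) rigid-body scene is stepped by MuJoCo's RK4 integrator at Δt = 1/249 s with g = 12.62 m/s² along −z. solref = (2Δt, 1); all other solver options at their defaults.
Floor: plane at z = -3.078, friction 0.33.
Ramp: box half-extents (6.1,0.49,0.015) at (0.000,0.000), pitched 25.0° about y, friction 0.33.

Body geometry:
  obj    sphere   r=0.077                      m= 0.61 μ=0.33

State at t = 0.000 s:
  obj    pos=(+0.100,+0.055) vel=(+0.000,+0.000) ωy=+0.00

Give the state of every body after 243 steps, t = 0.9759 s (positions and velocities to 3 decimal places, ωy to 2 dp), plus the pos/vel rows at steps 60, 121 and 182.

State at t = 0.9759 s:
  obj    pos=(+1.744,-0.712) vel=(+3.370,-1.571) ωy=+48.28

Key-timestep trajectory:
   step    t(s)  obj.x    obj.z    obj.vx   obj.vz 
     60  0.2410   +0.200  +0.008  +0.832  -0.388
    121  0.4859   +0.508  -0.135  +1.678  -0.782
    182  0.7309   +1.022  -0.375  +2.524  -1.177


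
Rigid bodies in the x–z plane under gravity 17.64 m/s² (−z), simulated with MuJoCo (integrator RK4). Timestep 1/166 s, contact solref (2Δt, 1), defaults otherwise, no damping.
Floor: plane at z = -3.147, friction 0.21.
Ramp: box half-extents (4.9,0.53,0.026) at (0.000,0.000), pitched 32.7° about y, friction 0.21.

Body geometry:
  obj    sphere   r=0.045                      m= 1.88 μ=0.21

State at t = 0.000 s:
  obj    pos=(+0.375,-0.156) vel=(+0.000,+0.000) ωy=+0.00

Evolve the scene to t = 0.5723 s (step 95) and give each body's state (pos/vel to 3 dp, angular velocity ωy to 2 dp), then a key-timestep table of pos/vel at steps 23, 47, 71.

State at t = 0.5723 s:
  obj    pos=(+1.313,-0.759) vel=(+3.279,-2.105) ωy=+86.51

Key-timestep trajectory:
   step    t(s)  obj.x    obj.z    obj.vx   obj.vz 
     23  0.1386   +0.430  -0.192  +0.794  -0.510
     47  0.2831   +0.605  -0.304  +1.622  -1.041
     71  0.4277   +0.899  -0.493  +2.450  -1.573


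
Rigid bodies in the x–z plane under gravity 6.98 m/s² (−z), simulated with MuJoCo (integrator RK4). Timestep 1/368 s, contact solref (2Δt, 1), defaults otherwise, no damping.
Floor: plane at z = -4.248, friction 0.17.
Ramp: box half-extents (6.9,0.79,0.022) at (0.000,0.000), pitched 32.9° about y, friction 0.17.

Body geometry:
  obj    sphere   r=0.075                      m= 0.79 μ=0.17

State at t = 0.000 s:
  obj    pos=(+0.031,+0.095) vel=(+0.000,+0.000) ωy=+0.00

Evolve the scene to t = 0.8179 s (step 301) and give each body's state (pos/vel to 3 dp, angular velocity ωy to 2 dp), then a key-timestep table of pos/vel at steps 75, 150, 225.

State at t = 0.8179 s:
  obj    pos=(+0.819,-0.414) vel=(+1.919,-1.253) ωy=+26.97

Key-timestep trajectory:
   step    t(s)  obj.x    obj.z    obj.vx   obj.vz 
     75  0.2038   +0.081  +0.063  +0.485  -0.304
    150  0.4076   +0.228  -0.032  +0.959  -0.624
    225  0.6114   +0.472  -0.190  +1.435  -0.937


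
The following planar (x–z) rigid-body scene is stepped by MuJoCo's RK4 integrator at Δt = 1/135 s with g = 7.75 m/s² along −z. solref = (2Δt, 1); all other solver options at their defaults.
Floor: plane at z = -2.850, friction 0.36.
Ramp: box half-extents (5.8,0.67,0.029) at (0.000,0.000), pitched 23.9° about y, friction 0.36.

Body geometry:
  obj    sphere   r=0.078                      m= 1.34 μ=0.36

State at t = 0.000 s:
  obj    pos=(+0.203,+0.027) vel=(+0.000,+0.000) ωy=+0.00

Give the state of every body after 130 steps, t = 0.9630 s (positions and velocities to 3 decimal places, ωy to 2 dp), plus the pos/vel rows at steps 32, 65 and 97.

State at t = 0.9630 s:
  obj    pos=(+1.154,-0.394) vel=(+1.975,-0.875) ωy=+27.68

Key-timestep trajectory:
   step    t(s)  obj.x    obj.z    obj.vx   obj.vz 
     32  0.2370   +0.261  +0.002  +0.486  -0.215
     65  0.4815   +0.441  -0.078  +0.987  -0.438
     97  0.7185   +0.732  -0.208  +1.473  -0.653


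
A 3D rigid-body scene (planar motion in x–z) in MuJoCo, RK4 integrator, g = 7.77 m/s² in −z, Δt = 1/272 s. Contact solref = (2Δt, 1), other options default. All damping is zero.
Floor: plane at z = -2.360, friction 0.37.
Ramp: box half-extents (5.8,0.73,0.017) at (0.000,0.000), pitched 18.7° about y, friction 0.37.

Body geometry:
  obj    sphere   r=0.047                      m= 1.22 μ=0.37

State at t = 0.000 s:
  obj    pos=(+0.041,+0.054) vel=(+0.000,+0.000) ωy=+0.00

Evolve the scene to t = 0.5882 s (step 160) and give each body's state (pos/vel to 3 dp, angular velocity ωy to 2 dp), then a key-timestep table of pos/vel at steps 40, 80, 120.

State at t = 0.5882 s:
  obj    pos=(+0.333,-0.045) vel=(+0.991,-0.336) ωy=+22.27

Key-timestep trajectory:
   step    t(s)  obj.x    obj.z    obj.vx   obj.vz 
     40  0.1471   +0.059  +0.048  +0.248  -0.084
     80  0.2941   +0.114  +0.029  +0.496  -0.168
    120  0.4412   +0.205  -0.002  +0.744  -0.252


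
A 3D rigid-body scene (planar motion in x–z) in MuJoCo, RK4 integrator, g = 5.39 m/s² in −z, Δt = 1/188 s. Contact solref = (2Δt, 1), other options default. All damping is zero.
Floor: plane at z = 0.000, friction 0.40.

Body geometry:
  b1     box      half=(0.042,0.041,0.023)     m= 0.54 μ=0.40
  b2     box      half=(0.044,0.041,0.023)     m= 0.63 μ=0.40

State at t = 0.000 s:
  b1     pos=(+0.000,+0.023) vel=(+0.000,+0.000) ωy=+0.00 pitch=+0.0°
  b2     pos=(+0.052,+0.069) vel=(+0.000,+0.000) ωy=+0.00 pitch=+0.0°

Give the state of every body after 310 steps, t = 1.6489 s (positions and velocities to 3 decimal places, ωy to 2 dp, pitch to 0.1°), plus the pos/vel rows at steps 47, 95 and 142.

State at t = 1.6489 s:
  b1     pos=(+0.000,+0.023) vel=(+0.000,+0.000) ωy=+0.00 pitch=+0.0°
  b2     pos=(+0.098,+0.044) vel=(+0.000,+0.000) ωy=+0.00 pitch=+90.0°

Key-timestep trajectory:
   step    t(s)  b1.x    b1.z    b1.vx   b1.vz   b2.x    b2.z    b2.vx   b2.vz 
     47  0.2500   +0.000  +0.023  +0.000  +0.000   +0.076  +0.049  +0.155  +0.014
     95  0.5053   +0.000  +0.023  +0.000  +0.000   +0.108  +0.048  -0.001  +0.000
    142  0.7553   +0.000  +0.023  +0.000  +0.000   +0.095  +0.045  +0.057  -0.038


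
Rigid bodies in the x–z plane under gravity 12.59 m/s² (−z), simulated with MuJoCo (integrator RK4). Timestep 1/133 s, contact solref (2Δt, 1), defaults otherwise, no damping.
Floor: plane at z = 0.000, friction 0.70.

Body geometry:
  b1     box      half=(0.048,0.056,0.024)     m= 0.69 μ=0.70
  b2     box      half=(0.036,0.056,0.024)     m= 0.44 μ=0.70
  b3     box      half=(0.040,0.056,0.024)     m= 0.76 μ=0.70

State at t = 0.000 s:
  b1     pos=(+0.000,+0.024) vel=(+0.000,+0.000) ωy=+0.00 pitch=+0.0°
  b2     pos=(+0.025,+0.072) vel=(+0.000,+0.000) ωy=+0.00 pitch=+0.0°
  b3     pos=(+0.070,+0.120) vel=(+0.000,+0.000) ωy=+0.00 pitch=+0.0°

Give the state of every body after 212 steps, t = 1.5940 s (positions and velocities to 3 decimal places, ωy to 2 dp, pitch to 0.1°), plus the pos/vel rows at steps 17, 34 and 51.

State at t = 1.5940 s:
  b1     pos=(+0.000,+0.024) vel=(+0.000,+0.000) ωy=+0.00 pitch=+0.0°
  b2     pos=(+0.024,+0.072) vel=(+0.000,+0.000) ωy=+0.00 pitch=+0.0°
  b3     pos=(+0.088,+0.040) vel=(+0.000,+0.000) ωy=+0.00 pitch=+90.0°

Key-timestep trajectory:
   step    t(s)  b1.x    b1.z    b1.vx   b1.vz   b2.x    b2.z    b2.vx   b2.vz   b3.x    b3.z    b3.vx   b3.vz 
     17  0.1278   +0.000  +0.024  +0.000  +0.000   +0.025  +0.072  -0.001  +0.002   +0.086  +0.104  +0.218  -0.437
     34  0.2556   +0.000  +0.024  +0.000  +0.000   +0.025  +0.072  +0.000  +0.000   +0.101  +0.044  -0.065  +0.065
     51  0.3835   +0.000  +0.024  +0.000  +0.000   +0.024  +0.072  +0.003  -0.001   +0.087  +0.040  +0.098  -0.031
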